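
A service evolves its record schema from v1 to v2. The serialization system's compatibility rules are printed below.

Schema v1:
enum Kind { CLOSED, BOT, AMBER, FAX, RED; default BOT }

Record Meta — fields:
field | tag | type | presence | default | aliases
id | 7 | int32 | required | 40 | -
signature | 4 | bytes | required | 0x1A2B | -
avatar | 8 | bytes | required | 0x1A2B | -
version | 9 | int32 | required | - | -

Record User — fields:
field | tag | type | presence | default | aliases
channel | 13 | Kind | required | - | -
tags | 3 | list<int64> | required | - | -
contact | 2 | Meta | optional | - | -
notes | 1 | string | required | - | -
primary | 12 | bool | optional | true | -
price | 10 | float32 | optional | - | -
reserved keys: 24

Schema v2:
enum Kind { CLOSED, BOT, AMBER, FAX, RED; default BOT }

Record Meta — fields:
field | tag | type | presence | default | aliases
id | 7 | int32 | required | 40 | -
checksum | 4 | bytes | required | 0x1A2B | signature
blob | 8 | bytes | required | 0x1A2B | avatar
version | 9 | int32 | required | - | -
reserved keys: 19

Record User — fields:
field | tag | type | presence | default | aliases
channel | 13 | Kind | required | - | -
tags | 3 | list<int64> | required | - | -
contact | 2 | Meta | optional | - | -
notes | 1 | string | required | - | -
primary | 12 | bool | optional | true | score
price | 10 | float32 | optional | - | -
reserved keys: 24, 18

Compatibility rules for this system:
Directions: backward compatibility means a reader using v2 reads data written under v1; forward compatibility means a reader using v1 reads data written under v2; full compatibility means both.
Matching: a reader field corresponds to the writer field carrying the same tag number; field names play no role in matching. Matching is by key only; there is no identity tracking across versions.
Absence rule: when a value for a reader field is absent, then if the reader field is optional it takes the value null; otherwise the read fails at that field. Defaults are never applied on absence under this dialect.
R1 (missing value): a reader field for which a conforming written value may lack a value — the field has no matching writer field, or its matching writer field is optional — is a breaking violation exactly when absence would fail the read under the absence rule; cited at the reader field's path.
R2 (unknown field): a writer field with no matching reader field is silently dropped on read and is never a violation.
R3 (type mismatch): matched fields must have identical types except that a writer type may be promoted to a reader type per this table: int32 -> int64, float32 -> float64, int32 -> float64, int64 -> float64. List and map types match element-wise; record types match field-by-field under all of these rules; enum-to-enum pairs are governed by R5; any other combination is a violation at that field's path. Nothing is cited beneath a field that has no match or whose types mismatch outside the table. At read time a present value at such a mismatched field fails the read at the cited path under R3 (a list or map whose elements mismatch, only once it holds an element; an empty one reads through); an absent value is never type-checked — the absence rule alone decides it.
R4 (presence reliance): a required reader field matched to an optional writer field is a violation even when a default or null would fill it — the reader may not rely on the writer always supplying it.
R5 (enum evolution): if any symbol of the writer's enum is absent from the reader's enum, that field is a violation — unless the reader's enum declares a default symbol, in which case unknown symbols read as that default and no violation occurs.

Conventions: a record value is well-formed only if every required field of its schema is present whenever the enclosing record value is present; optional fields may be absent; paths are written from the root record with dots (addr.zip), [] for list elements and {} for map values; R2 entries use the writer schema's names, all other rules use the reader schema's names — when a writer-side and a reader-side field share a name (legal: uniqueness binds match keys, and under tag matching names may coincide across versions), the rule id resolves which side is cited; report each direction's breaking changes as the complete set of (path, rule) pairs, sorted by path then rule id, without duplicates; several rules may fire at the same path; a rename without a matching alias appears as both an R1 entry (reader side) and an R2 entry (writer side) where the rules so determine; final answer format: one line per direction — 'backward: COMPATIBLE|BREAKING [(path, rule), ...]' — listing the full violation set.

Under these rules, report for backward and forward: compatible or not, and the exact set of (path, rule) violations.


arrows below run writer -> reader for User
backward on User — v2 reading data written by v1:
  channel: Kind -> Kind, writer required; from channel
  tags: list<int64> -> list<int64>, writer required; from tags
  contact: Meta -> Meta, writer optional; from contact
  notes: string -> string, writer required; from notes
  primary: bool -> bool, writer optional; from primary
  price: float32 -> float32, writer optional; from price
  contact.id: int32 -> int32, writer required; from contact.id
  contact.checksum: bytes -> bytes, writer required; from contact.signature
  contact.blob: bytes -> bytes, writer required; from contact.avatar
  contact.version: int32 -> int32, writer required; from contact.version
  => backward verdict for User: COMPATIBLE, no violations
forward on User — v1 reading data written by v2:
  channel: Kind -> Kind, writer required; from channel
  tags: list<int64> -> list<int64>, writer required; from tags
  contact: Meta -> Meta, writer optional; from contact
  notes: string -> string, writer required; from notes
  primary: bool -> bool, writer optional; from primary
  price: float32 -> float32, writer optional; from price
  contact.id: int32 -> int32, writer required; from contact.id
  contact.signature: bytes -> bytes, writer required; from contact.checksum
  contact.avatar: bytes -> bytes, writer required; from contact.blob
  contact.version: int32 -> int32, writer required; from contact.version
  => forward verdict for User: COMPATIBLE, no violations

backward: COMPATIBLE []; forward: COMPATIBLE []


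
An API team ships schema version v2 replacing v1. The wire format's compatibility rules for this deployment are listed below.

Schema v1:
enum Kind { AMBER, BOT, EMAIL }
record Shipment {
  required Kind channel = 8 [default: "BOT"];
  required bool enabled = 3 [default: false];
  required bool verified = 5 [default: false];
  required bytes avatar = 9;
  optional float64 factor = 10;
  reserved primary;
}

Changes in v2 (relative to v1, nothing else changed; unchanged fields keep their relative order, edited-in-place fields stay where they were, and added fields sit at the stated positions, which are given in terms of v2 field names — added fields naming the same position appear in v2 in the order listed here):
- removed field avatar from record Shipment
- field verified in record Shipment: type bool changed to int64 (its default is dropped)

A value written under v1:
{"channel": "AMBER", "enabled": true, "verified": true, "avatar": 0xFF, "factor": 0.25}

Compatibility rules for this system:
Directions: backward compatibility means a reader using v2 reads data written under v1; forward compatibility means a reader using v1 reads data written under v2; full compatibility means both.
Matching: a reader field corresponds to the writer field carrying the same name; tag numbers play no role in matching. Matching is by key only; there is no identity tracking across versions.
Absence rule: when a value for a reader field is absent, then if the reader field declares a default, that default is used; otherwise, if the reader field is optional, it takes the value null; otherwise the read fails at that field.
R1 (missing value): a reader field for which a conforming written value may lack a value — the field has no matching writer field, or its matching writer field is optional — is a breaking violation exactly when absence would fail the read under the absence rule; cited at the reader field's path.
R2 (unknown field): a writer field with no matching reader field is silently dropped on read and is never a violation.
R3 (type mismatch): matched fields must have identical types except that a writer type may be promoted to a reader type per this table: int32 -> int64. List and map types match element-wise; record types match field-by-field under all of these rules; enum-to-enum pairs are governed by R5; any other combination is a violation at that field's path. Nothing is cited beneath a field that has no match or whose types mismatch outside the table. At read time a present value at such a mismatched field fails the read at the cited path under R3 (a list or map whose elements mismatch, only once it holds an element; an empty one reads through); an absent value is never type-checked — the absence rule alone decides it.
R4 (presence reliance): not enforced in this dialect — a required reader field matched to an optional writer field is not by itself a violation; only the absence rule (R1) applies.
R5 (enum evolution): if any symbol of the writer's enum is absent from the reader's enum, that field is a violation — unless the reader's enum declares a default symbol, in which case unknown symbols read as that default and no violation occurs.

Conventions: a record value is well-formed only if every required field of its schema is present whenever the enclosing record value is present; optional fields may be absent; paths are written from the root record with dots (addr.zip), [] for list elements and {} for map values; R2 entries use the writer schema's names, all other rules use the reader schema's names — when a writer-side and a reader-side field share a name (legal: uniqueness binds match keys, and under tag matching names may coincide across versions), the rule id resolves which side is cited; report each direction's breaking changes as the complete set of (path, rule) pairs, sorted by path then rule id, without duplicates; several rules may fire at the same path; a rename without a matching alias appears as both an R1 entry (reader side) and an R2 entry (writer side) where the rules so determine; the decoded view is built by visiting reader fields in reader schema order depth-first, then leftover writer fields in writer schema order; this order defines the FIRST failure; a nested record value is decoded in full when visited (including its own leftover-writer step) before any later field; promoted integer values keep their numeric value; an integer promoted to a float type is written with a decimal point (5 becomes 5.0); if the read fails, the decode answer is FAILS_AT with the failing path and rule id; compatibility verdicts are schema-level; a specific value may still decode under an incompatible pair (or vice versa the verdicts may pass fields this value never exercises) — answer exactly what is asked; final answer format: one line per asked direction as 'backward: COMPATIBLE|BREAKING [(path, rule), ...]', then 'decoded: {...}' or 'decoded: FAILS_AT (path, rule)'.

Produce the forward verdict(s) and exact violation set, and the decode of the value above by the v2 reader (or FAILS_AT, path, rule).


in Shipment below, arrows point writer -> reader
checking forward for Shipment: reader v1 against writer v2:
  channel <- channel (Kind -> Kind, writer required)
  enabled <- enabled (bool -> bool, writer required)
  verified <- verified (int64 -> bool, writer required)
  avatar: no writer match
  factor <- factor (float64 -> float64, writer optional)
  rule R1 violated at avatar
  rule R3 violated at verified
  => 2 violation(s): forward is BREAKING for Shipment
decode walk for Shipment under reader schema v2:
  channel := "AMBER"
  enabled := true
  read fails at verified under R3
  => FAILS_AT (verified, R3)

forward: BREAKING [(avatar, R1), (verified, R3)]; decoded: FAILS_AT (verified, R3)


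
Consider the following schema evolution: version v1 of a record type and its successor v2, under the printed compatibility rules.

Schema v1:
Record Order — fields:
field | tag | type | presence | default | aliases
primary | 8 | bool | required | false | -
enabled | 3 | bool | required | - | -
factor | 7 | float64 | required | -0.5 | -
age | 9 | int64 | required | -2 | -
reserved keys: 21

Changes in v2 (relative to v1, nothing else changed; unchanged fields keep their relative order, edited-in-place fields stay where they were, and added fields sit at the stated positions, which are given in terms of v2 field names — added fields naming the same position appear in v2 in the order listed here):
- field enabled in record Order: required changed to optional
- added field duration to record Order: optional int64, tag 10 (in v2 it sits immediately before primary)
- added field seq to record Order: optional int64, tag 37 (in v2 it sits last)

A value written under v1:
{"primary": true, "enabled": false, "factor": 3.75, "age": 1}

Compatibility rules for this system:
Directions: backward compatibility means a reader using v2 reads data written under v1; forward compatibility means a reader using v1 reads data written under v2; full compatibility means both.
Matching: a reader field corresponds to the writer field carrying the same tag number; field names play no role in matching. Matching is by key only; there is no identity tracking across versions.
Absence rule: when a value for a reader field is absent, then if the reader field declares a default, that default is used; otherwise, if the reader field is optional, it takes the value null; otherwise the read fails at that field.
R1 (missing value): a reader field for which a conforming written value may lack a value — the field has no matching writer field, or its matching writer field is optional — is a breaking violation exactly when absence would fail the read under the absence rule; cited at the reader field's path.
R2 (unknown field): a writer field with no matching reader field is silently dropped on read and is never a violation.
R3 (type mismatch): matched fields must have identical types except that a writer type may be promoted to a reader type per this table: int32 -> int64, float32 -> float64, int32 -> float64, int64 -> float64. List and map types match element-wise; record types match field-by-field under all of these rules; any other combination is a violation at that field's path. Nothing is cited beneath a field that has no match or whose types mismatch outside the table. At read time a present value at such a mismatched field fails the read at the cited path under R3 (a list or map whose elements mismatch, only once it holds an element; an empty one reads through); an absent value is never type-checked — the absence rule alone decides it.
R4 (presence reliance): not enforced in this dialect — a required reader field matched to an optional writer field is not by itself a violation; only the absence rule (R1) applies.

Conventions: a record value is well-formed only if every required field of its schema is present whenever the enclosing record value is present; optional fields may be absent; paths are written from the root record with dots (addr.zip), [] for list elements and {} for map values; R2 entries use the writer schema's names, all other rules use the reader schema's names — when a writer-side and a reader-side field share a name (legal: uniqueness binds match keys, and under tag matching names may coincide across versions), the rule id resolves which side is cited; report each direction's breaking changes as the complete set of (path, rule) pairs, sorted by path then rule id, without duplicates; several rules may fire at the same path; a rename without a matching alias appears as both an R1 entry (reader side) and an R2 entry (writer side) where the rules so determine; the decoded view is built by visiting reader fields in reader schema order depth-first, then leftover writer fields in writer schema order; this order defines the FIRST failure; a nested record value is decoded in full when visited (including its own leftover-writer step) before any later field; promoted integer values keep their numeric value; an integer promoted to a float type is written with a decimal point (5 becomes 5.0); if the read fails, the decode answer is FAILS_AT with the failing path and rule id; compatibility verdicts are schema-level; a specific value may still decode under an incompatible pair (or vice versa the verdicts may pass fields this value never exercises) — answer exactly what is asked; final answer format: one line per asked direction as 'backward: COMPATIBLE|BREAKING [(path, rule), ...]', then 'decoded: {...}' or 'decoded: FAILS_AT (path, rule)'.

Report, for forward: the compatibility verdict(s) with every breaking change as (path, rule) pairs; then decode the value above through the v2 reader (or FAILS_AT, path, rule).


the writer's type comes first in each Order pair
forward pass over Order, reader schema v1, writer schema v2:
  primary: paired with writer primary (bool -> bool; writer required)
  enabled: paired with writer enabled (bool -> bool; writer optional)
  factor: paired with writer factor (float64 -> float64; writer required)
  age: paired with writer age (int64 -> int64; writer required)
  leftover writer field: duration
  leftover writer field: seq
  violation R1 at enabled
  => forward: BREAKING (1)
decode walk for Order under reader schema v2:
  duration := null (not supplied -> null)
  primary := true
  enabled := false
  factor := 3.75
  age := 1
  seq := null (not supplied -> null)
  => decoded: {"duration": null, "primary": true, "enabled": false, "factor": 3.75, "age": 1, "seq": null}

forward: BREAKING [(enabled, R1)]; decoded: {"duration": null, "primary": true, "enabled": false, "factor": 3.75, "age": 1, "seq": null}


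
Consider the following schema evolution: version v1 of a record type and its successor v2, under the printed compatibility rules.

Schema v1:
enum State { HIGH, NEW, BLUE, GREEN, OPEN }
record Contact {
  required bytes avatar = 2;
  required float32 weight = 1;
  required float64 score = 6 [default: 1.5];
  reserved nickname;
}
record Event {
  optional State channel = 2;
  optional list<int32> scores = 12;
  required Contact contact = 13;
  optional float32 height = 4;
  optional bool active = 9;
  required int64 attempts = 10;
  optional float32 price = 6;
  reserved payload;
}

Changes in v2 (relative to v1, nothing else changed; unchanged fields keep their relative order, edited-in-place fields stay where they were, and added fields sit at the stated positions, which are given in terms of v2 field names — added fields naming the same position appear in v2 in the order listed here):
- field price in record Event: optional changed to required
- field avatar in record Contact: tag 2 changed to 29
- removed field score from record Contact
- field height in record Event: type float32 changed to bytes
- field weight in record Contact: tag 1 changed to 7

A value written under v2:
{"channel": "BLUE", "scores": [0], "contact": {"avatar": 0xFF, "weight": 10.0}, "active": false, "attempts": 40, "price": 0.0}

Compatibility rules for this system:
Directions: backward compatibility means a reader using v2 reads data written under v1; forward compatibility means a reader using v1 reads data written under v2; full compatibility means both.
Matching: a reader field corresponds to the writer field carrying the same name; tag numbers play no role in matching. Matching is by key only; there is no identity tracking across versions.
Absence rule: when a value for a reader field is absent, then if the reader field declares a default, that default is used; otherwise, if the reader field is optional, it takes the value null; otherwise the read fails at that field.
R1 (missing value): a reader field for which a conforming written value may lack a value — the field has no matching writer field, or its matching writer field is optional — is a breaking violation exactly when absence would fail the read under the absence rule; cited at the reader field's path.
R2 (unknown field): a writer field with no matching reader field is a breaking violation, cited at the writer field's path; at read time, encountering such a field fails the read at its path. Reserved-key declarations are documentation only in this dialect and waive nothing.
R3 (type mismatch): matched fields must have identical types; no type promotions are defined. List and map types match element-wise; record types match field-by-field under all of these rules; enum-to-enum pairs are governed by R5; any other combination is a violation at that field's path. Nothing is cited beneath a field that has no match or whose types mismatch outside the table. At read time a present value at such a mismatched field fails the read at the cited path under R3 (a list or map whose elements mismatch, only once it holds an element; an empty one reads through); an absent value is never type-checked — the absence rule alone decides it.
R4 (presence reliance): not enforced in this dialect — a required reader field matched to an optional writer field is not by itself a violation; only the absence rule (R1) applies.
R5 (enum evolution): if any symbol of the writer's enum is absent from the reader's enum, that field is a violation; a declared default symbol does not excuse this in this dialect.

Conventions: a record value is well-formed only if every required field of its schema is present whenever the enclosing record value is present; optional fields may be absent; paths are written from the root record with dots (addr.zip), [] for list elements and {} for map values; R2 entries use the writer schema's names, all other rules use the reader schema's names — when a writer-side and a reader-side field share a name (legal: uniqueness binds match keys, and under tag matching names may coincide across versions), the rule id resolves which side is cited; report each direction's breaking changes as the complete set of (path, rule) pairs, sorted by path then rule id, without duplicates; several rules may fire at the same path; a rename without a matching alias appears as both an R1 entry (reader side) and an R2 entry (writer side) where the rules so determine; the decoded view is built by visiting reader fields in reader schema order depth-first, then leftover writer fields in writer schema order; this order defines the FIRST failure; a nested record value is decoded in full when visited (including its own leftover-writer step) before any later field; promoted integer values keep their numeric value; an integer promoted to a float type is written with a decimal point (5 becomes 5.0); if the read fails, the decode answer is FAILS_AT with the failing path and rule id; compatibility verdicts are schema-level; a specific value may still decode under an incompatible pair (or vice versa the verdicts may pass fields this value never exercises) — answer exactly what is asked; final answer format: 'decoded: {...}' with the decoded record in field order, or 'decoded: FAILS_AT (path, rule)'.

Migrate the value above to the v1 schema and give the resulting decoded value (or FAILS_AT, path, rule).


arrows below run writer -> reader for Event
migrating the Event value to v1:
  channel := "BLUE"
  scores := [0]
  contact.avatar := 0xFF
  contact.weight := 10.0
  contact.score := 1.5 (absent -> default)
  height := null (absent, optional -> null)
  active := false
  attempts := 40
  price := 0.0
  => decoded: {"channel": "BLUE", "scores": [0], "contact": {"avatar": 0xFF, "weight": 10.0, "score": 1.5}, "height": null, "active": false, "attempts": 40, "price": 0.0}
checking off the Event differences that do not matter here:
  field price in record Event: optional changed to required -> matters for Event compatibility verdicts, not for this value's decode
  field avatar in record Contact: tag 2 changed to 29 -> no rule fires on it and the decoded Event view is identical with or without it
  removed field score from record Contact -> matters for Event compatibility verdicts, not for this value's decode
  field height in record Event: type float32 changed to bytes -> matters for Event compatibility verdicts, not for this value's decode
  field weight in record Contact: tag 1 changed to 7 -> no rule fires on it and the decoded Event view is identical with or without it

decoded: {"channel": "BLUE", "scores": [0], "contact": {"avatar": 0xFF, "weight": 10.0, "score": 1.5}, "height": null, "active": false, "attempts": 40, "price": 0.0}


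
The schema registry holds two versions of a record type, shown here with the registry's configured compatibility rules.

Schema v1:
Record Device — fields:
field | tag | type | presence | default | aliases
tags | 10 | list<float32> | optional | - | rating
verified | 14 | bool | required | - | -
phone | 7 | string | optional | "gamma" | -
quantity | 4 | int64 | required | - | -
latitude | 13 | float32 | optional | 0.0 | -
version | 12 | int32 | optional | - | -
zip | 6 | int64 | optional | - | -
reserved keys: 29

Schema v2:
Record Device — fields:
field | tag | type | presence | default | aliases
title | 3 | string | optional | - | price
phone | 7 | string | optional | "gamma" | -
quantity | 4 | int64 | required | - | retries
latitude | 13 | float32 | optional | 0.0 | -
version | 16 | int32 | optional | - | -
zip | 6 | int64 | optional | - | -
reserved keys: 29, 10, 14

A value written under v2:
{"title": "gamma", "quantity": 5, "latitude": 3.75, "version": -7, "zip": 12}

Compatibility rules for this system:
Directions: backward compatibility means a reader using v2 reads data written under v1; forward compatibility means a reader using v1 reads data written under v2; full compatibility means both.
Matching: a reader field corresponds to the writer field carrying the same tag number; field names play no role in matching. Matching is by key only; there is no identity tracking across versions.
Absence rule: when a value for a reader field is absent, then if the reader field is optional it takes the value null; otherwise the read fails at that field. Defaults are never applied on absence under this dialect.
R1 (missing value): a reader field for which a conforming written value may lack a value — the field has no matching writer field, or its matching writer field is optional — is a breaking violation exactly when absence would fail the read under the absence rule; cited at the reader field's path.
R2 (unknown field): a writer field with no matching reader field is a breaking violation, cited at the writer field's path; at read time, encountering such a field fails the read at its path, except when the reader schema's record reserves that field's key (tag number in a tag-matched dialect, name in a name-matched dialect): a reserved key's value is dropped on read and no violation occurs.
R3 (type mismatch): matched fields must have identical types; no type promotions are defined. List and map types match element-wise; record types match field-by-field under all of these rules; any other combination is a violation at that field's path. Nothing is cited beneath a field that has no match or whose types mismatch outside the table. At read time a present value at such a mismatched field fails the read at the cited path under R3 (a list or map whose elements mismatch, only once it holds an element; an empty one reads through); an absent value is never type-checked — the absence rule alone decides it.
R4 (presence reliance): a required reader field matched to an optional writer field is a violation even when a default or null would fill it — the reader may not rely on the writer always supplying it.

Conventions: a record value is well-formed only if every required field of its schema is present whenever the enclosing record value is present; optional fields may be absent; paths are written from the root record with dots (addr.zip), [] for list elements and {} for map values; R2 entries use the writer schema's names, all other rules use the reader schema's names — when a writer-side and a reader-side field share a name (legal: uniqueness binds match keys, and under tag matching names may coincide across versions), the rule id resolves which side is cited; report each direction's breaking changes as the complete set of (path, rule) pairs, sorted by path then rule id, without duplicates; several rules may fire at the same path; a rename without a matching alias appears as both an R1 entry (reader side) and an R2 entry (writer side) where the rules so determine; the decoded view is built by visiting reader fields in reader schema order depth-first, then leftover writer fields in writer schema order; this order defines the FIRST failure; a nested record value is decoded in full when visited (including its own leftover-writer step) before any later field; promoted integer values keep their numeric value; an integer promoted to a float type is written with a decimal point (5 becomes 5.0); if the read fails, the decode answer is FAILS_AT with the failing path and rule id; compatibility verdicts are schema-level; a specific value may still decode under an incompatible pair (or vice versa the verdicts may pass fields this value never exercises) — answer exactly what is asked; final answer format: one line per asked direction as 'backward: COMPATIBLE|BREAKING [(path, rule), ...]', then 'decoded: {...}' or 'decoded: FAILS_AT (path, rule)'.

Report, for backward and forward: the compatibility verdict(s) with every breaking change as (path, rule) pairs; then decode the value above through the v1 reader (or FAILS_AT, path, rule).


each type pair in Device: writer, then reader
backward on Device — v2 reading data written by v1:
  title has no writer counterpart
  phone: string -> string, writer optional; from phone
  quantity: int64 -> int64, writer required; from quantity
  latitude: float32 -> float32, writer optional; from latitude
  version has no writer counterpart
  zip: int64 -> int64, writer optional; from zip
  writer field tags has no reader counterpart
  writer field verified has no reader counterpart
  writer field version has no reader counterpart
  R2 fires at version
  => 1 violation(s): backward is BREAKING for Device
forward on Device — v1 reading data written by v2:
  tags has no writer counterpart
  verified has no writer counterpart
  phone: string -> string, writer optional; from phone
  quantity: int64 -> int64, writer required; from quantity
  latitude: float32 -> float32, writer optional; from latitude
  version has no writer counterpart
  zip: int64 -> int64, writer optional; from zip
  writer field title has no reader counterpart
  writer field version has no reader counterpart
  R2 fires at title
  R1 fires at verified
  R2 fires at version
  => 3 violation(s): forward is BREAKING for Device
decode walk for Device under reader schema v1:
  tags := null (not supplied -> null)
  read fails at verified under R1 (no fill)
  => FAILS_AT (verified, R1)

backward: BREAKING [(version, R2)]; forward: BREAKING [(title, R2), (verified, R1), (version, R2)]; decoded: FAILS_AT (verified, R1)


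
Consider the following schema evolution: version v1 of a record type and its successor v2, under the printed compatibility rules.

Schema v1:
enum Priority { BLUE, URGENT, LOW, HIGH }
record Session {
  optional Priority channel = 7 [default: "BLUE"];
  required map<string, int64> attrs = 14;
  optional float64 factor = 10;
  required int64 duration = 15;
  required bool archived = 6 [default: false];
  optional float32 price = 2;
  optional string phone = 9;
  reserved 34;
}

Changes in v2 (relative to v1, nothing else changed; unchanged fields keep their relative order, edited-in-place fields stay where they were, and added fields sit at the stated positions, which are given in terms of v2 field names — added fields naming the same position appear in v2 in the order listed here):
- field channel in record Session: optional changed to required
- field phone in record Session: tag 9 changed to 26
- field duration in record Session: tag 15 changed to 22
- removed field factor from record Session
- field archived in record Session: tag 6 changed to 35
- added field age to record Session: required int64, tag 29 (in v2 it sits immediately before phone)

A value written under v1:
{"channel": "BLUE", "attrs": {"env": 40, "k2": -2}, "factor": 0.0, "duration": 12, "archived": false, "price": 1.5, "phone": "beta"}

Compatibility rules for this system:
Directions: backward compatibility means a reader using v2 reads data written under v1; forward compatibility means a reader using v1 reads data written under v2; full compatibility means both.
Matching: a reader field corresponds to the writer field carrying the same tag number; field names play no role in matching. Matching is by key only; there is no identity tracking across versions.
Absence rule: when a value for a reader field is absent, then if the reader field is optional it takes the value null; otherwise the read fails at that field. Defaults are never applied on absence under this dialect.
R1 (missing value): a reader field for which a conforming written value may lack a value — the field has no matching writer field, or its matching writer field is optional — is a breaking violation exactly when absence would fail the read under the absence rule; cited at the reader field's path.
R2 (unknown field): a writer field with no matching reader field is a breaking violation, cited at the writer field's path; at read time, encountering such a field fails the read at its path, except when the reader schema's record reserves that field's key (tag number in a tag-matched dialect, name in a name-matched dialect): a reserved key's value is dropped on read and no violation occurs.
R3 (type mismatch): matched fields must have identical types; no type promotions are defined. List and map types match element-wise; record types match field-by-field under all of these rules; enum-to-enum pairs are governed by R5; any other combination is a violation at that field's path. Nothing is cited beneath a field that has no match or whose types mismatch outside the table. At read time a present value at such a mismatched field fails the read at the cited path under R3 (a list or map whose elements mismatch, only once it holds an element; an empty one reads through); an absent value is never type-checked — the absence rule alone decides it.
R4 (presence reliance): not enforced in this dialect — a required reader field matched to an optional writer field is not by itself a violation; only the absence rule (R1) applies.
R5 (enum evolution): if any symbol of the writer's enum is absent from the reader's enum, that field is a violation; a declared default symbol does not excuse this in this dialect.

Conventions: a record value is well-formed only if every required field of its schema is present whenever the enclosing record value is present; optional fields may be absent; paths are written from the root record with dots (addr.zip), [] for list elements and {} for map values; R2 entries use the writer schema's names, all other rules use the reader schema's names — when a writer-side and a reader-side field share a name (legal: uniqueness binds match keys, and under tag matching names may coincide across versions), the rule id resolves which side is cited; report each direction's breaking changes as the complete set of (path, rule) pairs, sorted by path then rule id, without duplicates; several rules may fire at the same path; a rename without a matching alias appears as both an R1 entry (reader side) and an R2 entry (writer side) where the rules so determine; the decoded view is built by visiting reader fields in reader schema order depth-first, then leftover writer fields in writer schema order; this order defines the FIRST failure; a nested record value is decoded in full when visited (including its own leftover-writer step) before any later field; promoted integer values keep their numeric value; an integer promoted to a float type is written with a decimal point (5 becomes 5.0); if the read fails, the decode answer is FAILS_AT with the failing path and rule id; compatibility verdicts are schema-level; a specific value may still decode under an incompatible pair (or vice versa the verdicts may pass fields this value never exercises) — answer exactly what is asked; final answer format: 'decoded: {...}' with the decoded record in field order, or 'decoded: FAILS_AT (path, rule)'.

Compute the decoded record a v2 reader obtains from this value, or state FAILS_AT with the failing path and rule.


decoded: FAILS_AT (duration, R1)

in Session below, arrows point writer -> reader
decoding the Session value with the v2 reader:
  channel := "BLUE"
  attrs := {"env": 40, "k2": -2}
  read fails at duration under R1 (no fill)
  => FAILS_AT (duration, R1)
remaining Session differences; none change what is asked:
  field channel in record Session: optional changed to required -> a verdict-level change on Session — the shown value reads the same
  field phone in record Session: tag 9 changed to 26 -> a verdict-level change on Session — the shown value reads the same
  removed field factor from record Session -> a verdict-level change on Session — the shown value reads the same
  field archived in record Session: tag 6 changed to 35 -> a verdict-level change on Session — the shown value reads the same
  added field age to record Session: required int64, tag 29 (in v2 it sits immediately before phone) -> a verdict-level change on Session — the shown value reads the same


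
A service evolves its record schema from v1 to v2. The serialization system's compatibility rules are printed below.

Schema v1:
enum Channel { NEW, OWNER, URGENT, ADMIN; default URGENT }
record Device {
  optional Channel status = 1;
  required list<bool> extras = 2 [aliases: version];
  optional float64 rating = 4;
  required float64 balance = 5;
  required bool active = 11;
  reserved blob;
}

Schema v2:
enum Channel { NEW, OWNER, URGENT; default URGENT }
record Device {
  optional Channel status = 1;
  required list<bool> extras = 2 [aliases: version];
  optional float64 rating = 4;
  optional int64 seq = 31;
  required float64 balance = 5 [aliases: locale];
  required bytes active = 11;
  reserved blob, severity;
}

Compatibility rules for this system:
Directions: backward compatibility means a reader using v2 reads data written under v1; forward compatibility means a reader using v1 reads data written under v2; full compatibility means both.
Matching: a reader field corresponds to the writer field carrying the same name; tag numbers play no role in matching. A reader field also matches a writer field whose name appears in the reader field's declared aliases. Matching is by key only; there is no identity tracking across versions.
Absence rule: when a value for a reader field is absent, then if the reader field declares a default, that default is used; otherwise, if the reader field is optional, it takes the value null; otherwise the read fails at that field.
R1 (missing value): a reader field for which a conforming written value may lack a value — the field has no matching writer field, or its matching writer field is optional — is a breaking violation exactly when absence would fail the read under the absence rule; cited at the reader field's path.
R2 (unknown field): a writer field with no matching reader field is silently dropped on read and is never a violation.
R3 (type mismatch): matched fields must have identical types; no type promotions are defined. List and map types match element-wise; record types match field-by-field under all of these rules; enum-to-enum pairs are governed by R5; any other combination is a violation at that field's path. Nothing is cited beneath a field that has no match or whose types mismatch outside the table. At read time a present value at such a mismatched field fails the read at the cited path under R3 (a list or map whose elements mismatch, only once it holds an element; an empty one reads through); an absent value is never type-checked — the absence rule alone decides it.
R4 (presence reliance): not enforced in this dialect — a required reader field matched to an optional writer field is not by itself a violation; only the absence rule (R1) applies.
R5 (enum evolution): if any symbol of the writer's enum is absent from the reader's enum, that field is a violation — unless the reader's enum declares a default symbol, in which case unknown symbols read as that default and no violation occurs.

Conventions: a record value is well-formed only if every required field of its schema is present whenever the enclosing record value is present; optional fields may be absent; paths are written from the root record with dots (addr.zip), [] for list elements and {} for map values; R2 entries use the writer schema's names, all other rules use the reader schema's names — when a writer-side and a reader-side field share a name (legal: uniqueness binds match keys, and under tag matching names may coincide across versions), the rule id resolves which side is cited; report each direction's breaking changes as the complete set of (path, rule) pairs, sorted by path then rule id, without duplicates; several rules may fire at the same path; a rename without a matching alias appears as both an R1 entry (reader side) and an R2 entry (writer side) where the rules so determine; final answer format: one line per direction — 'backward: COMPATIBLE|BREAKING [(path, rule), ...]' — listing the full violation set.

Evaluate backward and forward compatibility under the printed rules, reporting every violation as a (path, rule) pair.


backward: BREAKING [(active, R3)]; forward: BREAKING [(active, R3)]

each type pair in Device: writer, then reader
checking backward for Device: reader v2 against writer v1:
  status <- status (Channel -> Channel, writer optional)
  extras <- extras (list<bool> -> list<bool>, writer required)
  rating <- rating (float64 -> float64, writer optional)
  no writer field matches reader seq
  balance <- balance (float64 -> float64, writer required)
  active <- active (bool -> bytes, writer required)
  rule R3 violated at active
  => 1 violation(s): backward is BREAKING for Device
checking forward for Device: reader v1 against writer v2:
  status <- status (Channel -> Channel, writer optional)
  extras <- extras (list<bool> -> list<bool>, writer required)
  rating <- rating (float64 -> float64, writer optional)
  balance <- balance (float64 -> float64, writer required)
  active <- active (bytes -> bool, writer required)
  leftover writer field: seq
  rule R3 violated at active
  => 1 violation(s): forward is BREAKING for Device
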